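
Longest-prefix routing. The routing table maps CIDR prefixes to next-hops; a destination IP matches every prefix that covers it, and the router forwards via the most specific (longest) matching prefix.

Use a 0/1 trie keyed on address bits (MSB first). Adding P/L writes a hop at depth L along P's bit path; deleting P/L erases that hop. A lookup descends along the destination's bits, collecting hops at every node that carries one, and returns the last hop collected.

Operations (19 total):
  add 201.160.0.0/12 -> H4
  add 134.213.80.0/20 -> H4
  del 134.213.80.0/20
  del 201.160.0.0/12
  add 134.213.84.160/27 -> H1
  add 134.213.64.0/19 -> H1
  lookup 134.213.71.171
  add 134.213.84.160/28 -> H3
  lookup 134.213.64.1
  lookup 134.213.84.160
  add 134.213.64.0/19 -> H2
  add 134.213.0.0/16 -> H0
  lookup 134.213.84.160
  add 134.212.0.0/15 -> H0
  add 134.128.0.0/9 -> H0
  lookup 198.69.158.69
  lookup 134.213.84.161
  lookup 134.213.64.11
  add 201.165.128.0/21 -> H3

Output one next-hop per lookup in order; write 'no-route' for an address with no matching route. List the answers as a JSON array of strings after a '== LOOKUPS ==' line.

Apply in order:
  + 201.160.0.0/12 (H4) depth=12
  + 134.213.80.0/20 (H4) depth=20
  - 134.213.80.0/20 clear@20
  - 201.160.0.0/12 clear@12
  + 134.213.84.160/27 (H1) depth=27
  + 134.213.64.0/19 (H1) depth=19
  ? 134.213.71.171  path d0:-→d1:-→d2:-→d3:-→d4:-→d5:-→d6:-→d7:-→d8:-→d9:-→d10:-→d11:-→d12:-→d13:-→d14:-→d15:-→d16:-→d17:-→d18:-→d19:H1  best=H1
  + 134.213.84.160/28 (H3) depth=28
  ? 134.213.64.1  path d0:-→d1:-→d2:-→d3:-→d4:-→d5:-→d6:-→d7:-→d8:-→d9:-→d10:-→d11:-→d12:-→d13:-→d14:-→d15:-→d16:-→d17:-→d18:-→d19:H1  best=H1
  ? 134.213.84.160  path d0:-→d1:-→d2:-→d3:-→d4:-→d5:-→d6:-→d7:-→d8:-→d9:-→d10:-→d11:-→d12:-→d13:-→d14:-→d15:-→d16:-→d17:-→d18:-→d19:H1→d20:-→d21:-→d22:-→d23:-→d24:-→d25:-→d26:-→d27:H1→d28:H3  best=H3
  + 134.213.64.0/19 (H2) depth=19
  + 134.213.0.0/16 (H0) depth=16
  ? 134.213.84.160  path d0:-→d1:-→d2:-→d3:-→d4:-→d5:-→d6:-→d7:-→d8:-→d9:-→d10:-→d11:-→d12:-→d13:-→d14:-→d15:-→d16:H0→d17:-→d18:-→d19:H2→d20:-→d21:-→d22:-→d23:-→d24:-→d25:-→d26:-→d27:H1→d28:H3  best=H3
  + 134.212.0.0/15 (H0) depth=15
  + 134.128.0.0/9 (H0) depth=9
  ? 198.69.158.69  path d0:-→d1:-→d2:-→d3:-→d4:-  best=no-route
  ? 134.213.84.161  path d0:-→d1:-→d2:-→d3:-→d4:-→d5:-→d6:-→d7:-→d8:-→d9:H0→d10:-→d11:-→d12:-→d13:-→d14:-→d15:H0→d16:H0→d17:-→d18:-→d19:H2→d20:-→d21:-→d22:-→d23:-→d24:-→d25:-→d26:-→d27:H1→d28:H3  best=H3
  ? 134.213.64.11  path d0:-→d1:-→d2:-→d3:-→d4:-→d5:-→d6:-→d7:-→d8:-→d9:H0→d10:-→d11:-→d12:-→d13:-→d14:-→d15:H0→d16:H0→d17:-→d18:-→d19:H2  best=H2
  + 201.165.128.0/21 (H3) depth=21

== LOOKUPS ==
["H1","H1","H3","H3","no-route","H3","H2"]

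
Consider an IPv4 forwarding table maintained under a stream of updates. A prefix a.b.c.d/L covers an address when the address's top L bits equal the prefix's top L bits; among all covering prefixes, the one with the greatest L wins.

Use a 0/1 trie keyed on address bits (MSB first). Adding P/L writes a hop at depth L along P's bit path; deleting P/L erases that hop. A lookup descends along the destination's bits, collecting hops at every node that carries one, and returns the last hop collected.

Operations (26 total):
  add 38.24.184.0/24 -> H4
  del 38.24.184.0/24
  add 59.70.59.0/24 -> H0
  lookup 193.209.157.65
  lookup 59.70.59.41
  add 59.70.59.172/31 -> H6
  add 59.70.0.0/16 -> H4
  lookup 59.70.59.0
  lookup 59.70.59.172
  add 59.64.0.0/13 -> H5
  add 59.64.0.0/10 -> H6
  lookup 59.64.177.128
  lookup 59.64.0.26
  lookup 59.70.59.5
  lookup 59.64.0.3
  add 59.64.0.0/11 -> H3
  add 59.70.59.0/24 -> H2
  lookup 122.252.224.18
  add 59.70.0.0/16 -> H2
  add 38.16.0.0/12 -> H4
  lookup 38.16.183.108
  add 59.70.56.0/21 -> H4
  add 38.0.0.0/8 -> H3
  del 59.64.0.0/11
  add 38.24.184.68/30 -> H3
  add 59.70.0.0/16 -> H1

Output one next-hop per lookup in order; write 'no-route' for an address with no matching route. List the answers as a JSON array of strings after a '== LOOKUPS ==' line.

Trace:
  + 38.24.184.0/24 (H4) depth=24
  del 38.24.184.0/24 (clear depth 24)
  + 59.70.59.0/24 (H0) depth=24
  lookup 193.209.157.65: bits ε walk d0:- -> no-route
  lookup 59.70.59.41: bits 001110110100011000111011 walk d0:-→d1:-→d2:-→d3:-→d4:-→d5:-→d6:-→d7:-→d8:-→d9:-→d10:-→d11:-→d12:-→d13:-→d14:-→d15:-→d16:-→d17:-→d18:-→d19:-→d20:-→d21:-→d22:-→d23:-→d24:H0 -> H0
  + 59.70.59.172/31 (H6) depth=31
  + 59.70.0.0/16 (H4) depth=16
  lookup 59.70.59.0: bits 001110110100011000111011 walk d0:-→d1:-→d2:-→d3:-→d4:-→d5:-→d6:-→d7:-→d8:-→d9:-→d10:-→d11:-→d12:-→d13:-→d14:-→d15:-→d16:H4→d17:-→d18:-→d19:-→d20:-→d21:-→d22:-→d23:-→d24:H0 -> H0
  lookup 59.70.59.172: bits 0011101101000110001110111010110 walk d0:-→d1:-→d2:-→d3:-→d4:-→d5:-→d6:-→d7:-→d8:-→d9:-→d10:-→d11:-→d12:-→d13:-→d14:-→d15:-→d16:H4→d17:-→d18:-→d19:-→d20:-→d21:-→d22:-→d23:-→d24:H0→d25:-→d26:-→d27:-→d28:-→d29:-→d30:-→d31:H6 -> H6
  + 59.64.0.0/13 (H5) depth=13
  + 59.64.0.0/10 (H6) depth=10
  lookup 59.64.177.128: bits 0011101101000 walk d0:-→d1:-→d2:-→d3:-→d4:-→d5:-→d6:-→d7:-→d8:-→d9:-→d10:H6→d11:-→d12:-→d13:H5 -> H5
  lookup 59.64.0.26: bits 0011101101000 walk d0:-→d1:-→d2:-→d3:-→d4:-→d5:-→d6:-→d7:-→d8:-→d9:-→d10:H6→d11:-→d12:-→d13:H5 -> H5
  lookup 59.70.59.5: bits 001110110100011000111011 walk d0:-→d1:-→d2:-→d3:-→d4:-→d5:-→d6:-→d7:-→d8:-→d9:-→d10:H6→d11:-→d12:-→d13:H5→d14:-→d15:-→d16:H4→d17:-→d18:-→d19:-→d20:-→d21:-→d22:-→d23:-→d24:H0 -> H0
  lookup 59.64.0.3: bits 0011101101000 walk d0:-→d1:-→d2:-→d3:-→d4:-→d5:-→d6:-→d7:-→d8:-→d9:-→d10:H6→d11:-→d12:-→d13:H5 -> H5
  + 59.64.0.0/11 (H3) depth=11
  + 59.70.59.0/24 (H2) depth=24
  lookup 122.252.224.18: bits 0 walk d0:-→d1:- -> no-route
  + 59.70.0.0/16 (H2) depth=16
  + 38.16.0.0/12 (H4) depth=12
  lookup 38.16.183.108: bits 001001100001 walk d0:-→d1:-→d2:-→d3:-→d4:-→d5:-→d6:-→d7:-→d8:-→d9:-→d10:-→d11:-→d12:H4 -> H4
  + 59.70.56.0/21 (H4) depth=21
  + 38.0.0.0/8 (H3) depth=8
  del 59.64.0.0/11 (clear depth 11)
  + 38.24.184.68/30 (H3) depth=30
  + 59.70.0.0/16 (H1) depth=16

== LOOKUPS ==
["no-route","H0","H0","H6","H5","H5","H0","H5","no-route","H4"]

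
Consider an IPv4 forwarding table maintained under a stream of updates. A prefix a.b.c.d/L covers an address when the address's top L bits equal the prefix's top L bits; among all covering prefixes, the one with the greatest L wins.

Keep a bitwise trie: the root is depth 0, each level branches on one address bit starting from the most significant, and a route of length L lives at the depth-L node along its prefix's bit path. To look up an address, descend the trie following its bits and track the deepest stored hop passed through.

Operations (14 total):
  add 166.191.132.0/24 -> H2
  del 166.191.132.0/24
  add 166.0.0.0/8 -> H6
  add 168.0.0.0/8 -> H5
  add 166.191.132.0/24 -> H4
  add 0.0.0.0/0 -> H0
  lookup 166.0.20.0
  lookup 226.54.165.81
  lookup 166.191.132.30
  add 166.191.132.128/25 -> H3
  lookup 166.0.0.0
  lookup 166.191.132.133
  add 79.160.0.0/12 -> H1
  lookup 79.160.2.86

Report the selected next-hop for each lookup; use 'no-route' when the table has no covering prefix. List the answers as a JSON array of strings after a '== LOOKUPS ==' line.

Process each operation:
  add 166.191.132.0/24 -> H2 at depth 24
  del 166.191.132.0/24 (clear depth 24)
  add 166.0.0.0/8 -> H6 at depth 8
  add 168.0.0.0/8 -> H5 at depth 8
  add 166.191.132.0/24 -> H4 at depth 24
  add 0.0.0.0/0 -> H0 at depth 0
  lookup 166.0.20.0: bits 10100110 walk d0:H0→d1:-→d2:-→d3:-→d4:-→d5:-→d6:-→d7:-→d8:H6 -> H6
  lookup 226.54.165.81: bits 1 walk d0:H0→d1:- -> H0
  lookup 166.191.132.30: bits 101001101011111110000100 walk d0:H0→d1:-→d2:-→d3:-→d4:-→d5:-→d6:-→d7:-→d8:H6→d9:-→d10:-→d11:-→d12:-→d13:-→d14:-→d15:-→d16:-→d17:-→d18:-→d19:-→d20:-→d21:-→d22:-→d23:-→d24:H4 -> H4
  add 166.191.132.128/25 -> H3 at depth 25
  lookup 166.0.0.0: bits 10100110 walk d0:H0→d1:-→d2:-→d3:-→d4:-→d5:-→d6:-→d7:-→d8:H6 -> H6
  lookup 166.191.132.133: bits 1010011010111111100001001 walk d0:H0→d1:-→d2:-→d3:-→d4:-→d5:-→d6:-→d7:-→d8:H6→d9:-→d10:-→d11:-→d12:-→d13:-→d14:-→d15:-→d16:-→d17:-→d18:-→d19:-→d20:-→d21:-→d22:-→d23:-→d24:H4→d25:H3 -> H3
  add 79.160.0.0/12 -> H1 at depth 12
  lookup 79.160.2.86: bits 010011111010 walk d0:H0→d1:-→d2:-→d3:-→d4:-→d5:-→d6:-→d7:-→d8:-→d9:-→d10:-→d11:-→d12:H1 -> H1

== LOOKUPS ==
["H6","H0","H4","H6","H3","H1"]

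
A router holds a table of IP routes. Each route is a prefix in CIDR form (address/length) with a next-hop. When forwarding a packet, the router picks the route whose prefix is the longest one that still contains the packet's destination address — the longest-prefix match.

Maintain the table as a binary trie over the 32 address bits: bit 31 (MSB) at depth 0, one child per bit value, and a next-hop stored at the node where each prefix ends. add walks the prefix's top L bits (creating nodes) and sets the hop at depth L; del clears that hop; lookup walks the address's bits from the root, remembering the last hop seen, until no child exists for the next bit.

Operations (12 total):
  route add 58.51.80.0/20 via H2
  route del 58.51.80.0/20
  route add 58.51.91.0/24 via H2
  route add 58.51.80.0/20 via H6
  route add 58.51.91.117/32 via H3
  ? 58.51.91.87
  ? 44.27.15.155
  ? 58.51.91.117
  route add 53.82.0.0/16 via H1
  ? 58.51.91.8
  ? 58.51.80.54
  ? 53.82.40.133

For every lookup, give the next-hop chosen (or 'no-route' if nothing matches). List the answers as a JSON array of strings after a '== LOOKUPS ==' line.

Process each operation:
  add 58.51.80.0/20 -> H2 at depth 20
  - 58.51.80.0/20 clear@20
  add 58.51.91.0/24 -> H2 at depth 24
  add 58.51.80.0/20 -> H6 at depth 20
  add 58.51.91.117/32 -> H3 at depth 32
  Q 58.51.91.87: descend 00111010001100110101101101 ; hops seen [H6,H2] ; pick H2
  Q 44.27.15.155: descend 001 ; hops seen [∅] ; pick no-route
  Q 58.51.91.117: descend 00111010001100110101101101110101 ; hops seen [H6,H2,H3] ; pick H3
  add 53.82.0.0/16 -> H1 at depth 16
  Q 58.51.91.8: descend 0011101000110011010110110 ; hops seen [H6,H2] ; pick H2
  Q 58.51.80.54: descend 00111010001100110101 ; hops seen [H6] ; pick H6
  Q 53.82.40.133: descend 0011010101010010 ; hops seen [H1] ; pick H1

== LOOKUPS ==
["H2","no-route","H3","H2","H6","H1"]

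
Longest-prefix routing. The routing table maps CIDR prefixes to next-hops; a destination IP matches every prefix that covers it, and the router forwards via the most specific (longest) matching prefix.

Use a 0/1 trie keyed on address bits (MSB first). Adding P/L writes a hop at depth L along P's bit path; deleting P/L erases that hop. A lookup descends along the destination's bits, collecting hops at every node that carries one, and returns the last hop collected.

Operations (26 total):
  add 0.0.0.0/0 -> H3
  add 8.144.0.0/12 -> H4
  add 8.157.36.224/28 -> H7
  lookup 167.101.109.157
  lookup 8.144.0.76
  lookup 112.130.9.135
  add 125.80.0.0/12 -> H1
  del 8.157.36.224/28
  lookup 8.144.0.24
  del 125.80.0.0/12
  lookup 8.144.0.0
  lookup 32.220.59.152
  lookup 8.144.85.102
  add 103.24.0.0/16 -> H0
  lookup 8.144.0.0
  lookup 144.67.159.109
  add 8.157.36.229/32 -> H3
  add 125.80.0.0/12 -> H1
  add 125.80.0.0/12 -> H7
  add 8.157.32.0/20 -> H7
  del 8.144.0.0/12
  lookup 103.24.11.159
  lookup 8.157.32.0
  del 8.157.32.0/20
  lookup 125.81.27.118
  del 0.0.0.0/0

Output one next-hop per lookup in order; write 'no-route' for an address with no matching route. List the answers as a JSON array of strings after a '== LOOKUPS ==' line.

Process each operation:
  add 0.0.0.0/0 -> H3 at depth 0
  add 8.144.0.0/12 -> H4 at depth 12
  add 8.157.36.224/28 -> H7 at depth 28
  lookup 167.101.109.157: bits ε walk d0:H3 -> H3
  lookup 8.144.0.76: bits 000010001001 walk d0:H3→d1:-→d2:-→d3:-→d4:-→d5:-→d6:-→d7:-→d8:-→d9:-→d10:-→d11:-→d12:H4 -> H4
  lookup 112.130.9.135: bits 0 walk d0:H3→d1:- -> H3
  add 125.80.0.0/12 -> H1 at depth 12
  del 8.157.36.224/28 (clear depth 28)
  lookup 8.144.0.24: bits 000010001001 walk d0:H3→d1:-→d2:-→d3:-→d4:-→d5:-→d6:-→d7:-→d8:-→d9:-→d10:-→d11:-→d12:H4 -> H4
  del 125.80.0.0/12 (clear depth 12)
  lookup 8.144.0.0: bits 000010001001 walk d0:H3→d1:-→d2:-→d3:-→d4:-→d5:-→d6:-→d7:-→d8:-→d9:-→d10:-→d11:-→d12:H4 -> H4
  lookup 32.220.59.152: bits 00 walk d0:H3→d1:-→d2:- -> H3
  lookup 8.144.85.102: bits 000010001001 walk d0:H3→d1:-→d2:-→d3:-→d4:-→d5:-→d6:-→d7:-→d8:-→d9:-→d10:-→d11:-→d12:H4 -> H4
  add 103.24.0.0/16 -> H0 at depth 16
  lookup 8.144.0.0: bits 000010001001 walk d0:H3→d1:-→d2:-→d3:-→d4:-→d5:-→d6:-→d7:-→d8:-→d9:-→d10:-→d11:-→d12:H4 -> H4
  lookup 144.67.159.109: bits ε walk d0:H3 -> H3
  add 8.157.36.229/32 -> H3 at depth 32
  add 125.80.0.0/12 -> H1 at depth 12
  add 125.80.0.0/12 -> H7 at depth 12
  add 8.157.32.0/20 -> H7 at depth 20
  del 8.144.0.0/12 (clear depth 12)
  lookup 103.24.11.159: bits 0110011100011000 walk d0:H3→d1:-→d2:-→d3:-→d4:-→d5:-→d6:-→d7:-→d8:-→d9:-→d10:-→d11:-→d12:-→d13:-→d14:-→d15:-→d16:H0 -> H0
  lookup 8.157.32.0: bits 000010001001110100100 walk d0:H3→d1:-→d2:-→d3:-→d4:-→d5:-→d6:-→d7:-→d8:-→d9:-→d10:-→d11:-→d12:-→d13:-→d14:-→d15:-→d16:-→d17:-→d18:-→d19:-→d20:H7→d21:- -> H7
  del 8.157.32.0/20 (clear depth 20)
  lookup 125.81.27.118: bits 011111010101 walk d0:H3→d1:-→d2:-→d3:-→d4:-→d5:-→d6:-→d7:-→d8:-→d9:-→d10:-→d11:-→d12:H7 -> H7
  del 0.0.0.0/0 (clear depth 0)

== LOOKUPS ==
["H3","H4","H3","H4","H4","H3","H4","H4","H3","H0","H7","H7"]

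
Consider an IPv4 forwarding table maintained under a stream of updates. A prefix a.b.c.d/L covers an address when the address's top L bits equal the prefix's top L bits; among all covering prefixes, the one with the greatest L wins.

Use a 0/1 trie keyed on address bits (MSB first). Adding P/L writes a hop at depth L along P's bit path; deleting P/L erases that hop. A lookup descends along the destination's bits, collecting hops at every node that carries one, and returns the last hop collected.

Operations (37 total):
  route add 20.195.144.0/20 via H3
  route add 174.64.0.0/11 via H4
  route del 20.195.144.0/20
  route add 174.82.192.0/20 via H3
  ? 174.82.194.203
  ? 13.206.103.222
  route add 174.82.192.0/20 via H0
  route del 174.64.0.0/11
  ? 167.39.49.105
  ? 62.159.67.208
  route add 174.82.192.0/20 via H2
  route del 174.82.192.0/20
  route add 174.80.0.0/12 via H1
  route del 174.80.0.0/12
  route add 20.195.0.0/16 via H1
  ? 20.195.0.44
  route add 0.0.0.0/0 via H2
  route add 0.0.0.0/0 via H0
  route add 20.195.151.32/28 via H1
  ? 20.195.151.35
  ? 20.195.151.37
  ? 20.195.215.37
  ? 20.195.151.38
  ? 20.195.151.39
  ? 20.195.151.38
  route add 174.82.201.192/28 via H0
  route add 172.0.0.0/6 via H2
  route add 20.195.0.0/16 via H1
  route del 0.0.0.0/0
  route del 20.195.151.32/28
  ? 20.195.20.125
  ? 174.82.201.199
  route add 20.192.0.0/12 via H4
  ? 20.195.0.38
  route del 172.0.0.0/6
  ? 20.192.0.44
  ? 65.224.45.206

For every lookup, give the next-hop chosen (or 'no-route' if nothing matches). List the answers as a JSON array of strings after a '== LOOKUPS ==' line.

Trace:
  + 20.195.144.0/20 (H3) depth=20
  + 174.64.0.0/11 (H4) depth=11
  del 20.195.144.0/20 (clear depth 20)
  + 174.82.192.0/20 (H3) depth=20
  ? 174.82.194.203  path d0:-→d1:-→d2:-→d3:-→d4:-→d5:-→d6:-→d7:-→d8:-→d9:-→d10:-→d11:H4→d12:-→d13:-→d14:-→d15:-→d16:-→d17:-→d18:-→d19:-→d20:H3  best=H3
  ? 13.206.103.222  path d0:-→d1:-→d2:-→d3:-  best=no-route
  + 174.82.192.0/20 (H0) depth=20
  del 174.64.0.0/11 (clear depth 11)
  ? 167.39.49.105  path d0:-→d1:-→d2:-→d3:-→d4:-  best=no-route
  ? 62.159.67.208  path d0:-→d1:-→d2:-  best=no-route
  + 174.82.192.0/20 (H2) depth=20
  del 174.82.192.0/20 (clear depth 20)
  + 174.80.0.0/12 (H1) depth=12
  del 174.80.0.0/12 (clear depth 12)
  + 20.195.0.0/16 (H1) depth=16
  ? 20.195.0.44  path d0:-→d1:-→d2:-→d3:-→d4:-→d5:-→d6:-→d7:-→d8:-→d9:-→d10:-→d11:-→d12:-→d13:-→d14:-→d15:-→d16:H1  best=H1
  + 0.0.0.0/0 (H2) depth=0
  + 0.0.0.0/0 (H0) depth=0
  + 20.195.151.32/28 (H1) depth=28
  ? 20.195.151.35  path d0:H0→d1:-→d2:-→d3:-→d4:-→d5:-→d6:-→d7:-→d8:-→d9:-→d10:-→d11:-→d12:-→d13:-→d14:-→d15:-→d16:H1→d17:-→d18:-→d19:-→d20:-→d21:-→d22:-→d23:-→d24:-→d25:-→d26:-→d27:-→d28:H1  best=H1
  ? 20.195.151.37  path d0:H0→d1:-→d2:-→d3:-→d4:-→d5:-→d6:-→d7:-→d8:-→d9:-→d10:-→d11:-→d12:-→d13:-→d14:-→d15:-→d16:H1→d17:-→d18:-→d19:-→d20:-→d21:-→d22:-→d23:-→d24:-→d25:-→d26:-→d27:-→d28:H1  best=H1
  ? 20.195.215.37  path d0:H0→d1:-→d2:-→d3:-→d4:-→d5:-→d6:-→d7:-→d8:-→d9:-→d10:-→d11:-→d12:-→d13:-→d14:-→d15:-→d16:H1→d17:-  best=H1
  ? 20.195.151.38  path d0:H0→d1:-→d2:-→d3:-→d4:-→d5:-→d6:-→d7:-→d8:-→d9:-→d10:-→d11:-→d12:-→d13:-→d14:-→d15:-→d16:H1→d17:-→d18:-→d19:-→d20:-→d21:-→d22:-→d23:-→d24:-→d25:-→d26:-→d27:-→d28:H1  best=H1
  ? 20.195.151.39  path d0:H0→d1:-→d2:-→d3:-→d4:-→d5:-→d6:-→d7:-→d8:-→d9:-→d10:-→d11:-→d12:-→d13:-→d14:-→d15:-→d16:H1→d17:-→d18:-→d19:-→d20:-→d21:-→d22:-→d23:-→d24:-→d25:-→d26:-→d27:-→d28:H1  best=H1
  ? 20.195.151.38  path d0:H0→d1:-→d2:-→d3:-→d4:-→d5:-→d6:-→d7:-→d8:-→d9:-→d10:-→d11:-→d12:-→d13:-→d14:-→d15:-→d16:H1→d17:-→d18:-→d19:-→d20:-→d21:-→d22:-→d23:-→d24:-→d25:-→d26:-→d27:-→d28:H1  best=H1
  + 174.82.201.192/28 (H0) depth=28
  + 172.0.0.0/6 (H2) depth=6
  + 20.195.0.0/16 (H1) depth=16
  del 0.0.0.0/0 (clear depth 0)
  del 20.195.151.32/28 (clear depth 28)
  ? 20.195.20.125  path d0:-→d1:-→d2:-→d3:-→d4:-→d5:-→d6:-→d7:-→d8:-→d9:-→d10:-→d11:-→d12:-→d13:-→d14:-→d15:-→d16:H1  best=H1
  ? 174.82.201.199  path d0:-→d1:-→d2:-→d3:-→d4:-→d5:-→d6:H2→d7:-→d8:-→d9:-→d10:-→d11:-→d12:-→d13:-→d14:-→d15:-→d16:-→d17:-→d18:-→d19:-→d20:-→d21:-→d22:-→d23:-→d24:-→d25:-→d26:-→d27:-→d28:H0  best=H0
  + 20.192.0.0/12 (H4) depth=12
  ? 20.195.0.38  path d0:-→d1:-→d2:-→d3:-→d4:-→d5:-→d6:-→d7:-→d8:-→d9:-→d10:-→d11:-→d12:H4→d13:-→d14:-→d15:-→d16:H1  best=H1
  del 172.0.0.0/6 (clear depth 6)
  ? 20.192.0.44  path d0:-→d1:-→d2:-→d3:-→d4:-→d5:-→d6:-→d7:-→d8:-→d9:-→d10:-→d11:-→d12:H4→d13:-→d14:-  best=H4
  ? 65.224.45.206  path d0:-→d1:-  best=no-route

== LOOKUPS ==
["H3","no-route","no-route","no-route","H1","H1","H1","H1","H1","H1","H1","H1","H0","H1","H4","no-route"]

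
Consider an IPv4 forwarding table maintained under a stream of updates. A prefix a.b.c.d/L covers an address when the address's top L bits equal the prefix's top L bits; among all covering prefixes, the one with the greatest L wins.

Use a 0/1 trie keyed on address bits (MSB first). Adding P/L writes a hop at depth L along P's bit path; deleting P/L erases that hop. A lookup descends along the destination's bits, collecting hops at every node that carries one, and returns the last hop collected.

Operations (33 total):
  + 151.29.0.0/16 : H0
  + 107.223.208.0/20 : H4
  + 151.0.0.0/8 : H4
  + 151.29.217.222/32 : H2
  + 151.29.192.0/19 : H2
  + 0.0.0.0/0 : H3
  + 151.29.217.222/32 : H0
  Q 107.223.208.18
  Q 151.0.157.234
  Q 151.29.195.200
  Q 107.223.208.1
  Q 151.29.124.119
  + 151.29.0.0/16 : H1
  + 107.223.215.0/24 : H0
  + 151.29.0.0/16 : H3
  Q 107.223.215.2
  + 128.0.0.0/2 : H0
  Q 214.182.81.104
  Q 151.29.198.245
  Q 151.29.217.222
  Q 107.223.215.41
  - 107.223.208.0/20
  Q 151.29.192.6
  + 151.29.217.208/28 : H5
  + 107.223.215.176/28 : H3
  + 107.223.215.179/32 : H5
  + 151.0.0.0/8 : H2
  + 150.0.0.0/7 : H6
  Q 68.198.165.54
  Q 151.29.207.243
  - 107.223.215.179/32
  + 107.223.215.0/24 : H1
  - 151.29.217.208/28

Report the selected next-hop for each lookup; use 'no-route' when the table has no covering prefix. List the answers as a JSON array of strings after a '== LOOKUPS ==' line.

Apply in order:
  + 151.29.0.0/16 (H0) depth=16
  + 107.223.208.0/20 (H4) depth=20
  + 151.0.0.0/8 (H4) depth=8
  + 151.29.217.222/32 (H2) depth=32
  + 151.29.192.0/19 (H2) depth=19
  + 0.0.0.0/0 (H3) depth=0
  + 151.29.217.222/32 (H0) depth=32
  ? 107.223.208.18  path d0:H3→d1:-→d2:-→d3:-→d4:-→d5:-→d6:-→d7:-→d8:-→d9:-→d10:-→d11:-→d12:-→d13:-→d14:-→d15:-→d16:-→d17:-→d18:-→d19:-→d20:H4  best=H4
  ? 151.0.157.234  path d0:H3→d1:-→d2:-→d3:-→d4:-→d5:-→d6:-→d7:-→d8:H4→d9:-→d10:-→d11:-  best=H4
  ? 151.29.195.200  path d0:H3→d1:-→d2:-→d3:-→d4:-→d5:-→d6:-→d7:-→d8:H4→d9:-→d10:-→d11:-→d12:-→d13:-→d14:-→d15:-→d16:H0→d17:-→d18:-→d19:H2  best=H2
  ? 107.223.208.1  path d0:H3→d1:-→d2:-→d3:-→d4:-→d5:-→d6:-→d7:-→d8:-→d9:-→d10:-→d11:-→d12:-→d13:-→d14:-→d15:-→d16:-→d17:-→d18:-→d19:-→d20:H4  best=H4
  ? 151.29.124.119  path d0:H3→d1:-→d2:-→d3:-→d4:-→d5:-→d6:-→d7:-→d8:H4→d9:-→d10:-→d11:-→d12:-→d13:-→d14:-→d15:-→d16:H0  best=H0
  + 151.29.0.0/16 (H1) depth=16
  + 107.223.215.0/24 (H0) depth=24
  + 151.29.0.0/16 (H3) depth=16
  ? 107.223.215.2  path d0:H3→d1:-→d2:-→d3:-→d4:-→d5:-→d6:-→d7:-→d8:-→d9:-→d10:-→d11:-→d12:-→d13:-→d14:-→d15:-→d16:-→d17:-→d18:-→d19:-→d20:H4→d21:-→d22:-→d23:-→d24:H0  best=H0
  + 128.0.0.0/2 (H0) depth=2
  ? 214.182.81.104  path d0:H3→d1:-  best=H3
  ? 151.29.198.245  path d0:H3→d1:-→d2:H0→d3:-→d4:-→d5:-→d6:-→d7:-→d8:H4→d9:-→d10:-→d11:-→d12:-→d13:-→d14:-→d15:-→d16:H3→d17:-→d18:-→d19:H2  best=H2
  ? 151.29.217.222  path d0:H3→d1:-→d2:H0→d3:-→d4:-→d5:-→d6:-→d7:-→d8:H4→d9:-→d10:-→d11:-→d12:-→d13:-→d14:-→d15:-→d16:H3→d17:-→d18:-→d19:H2→d20:-→d21:-→d22:-→d23:-→d24:-→d25:-→d26:-→d27:-→d28:-→d29:-→d30:-→d31:-→d32:H0  best=H0
  ? 107.223.215.41  path d0:H3→d1:-→d2:-→d3:-→d4:-→d5:-→d6:-→d7:-→d8:-→d9:-→d10:-→d11:-→d12:-→d13:-→d14:-→d15:-→d16:-→d17:-→d18:-→d19:-→d20:H4→d21:-→d22:-→d23:-→d24:H0  best=H0
  - 107.223.208.0/20 clear@20
  ? 151.29.192.6  path d0:H3→d1:-→d2:H0→d3:-→d4:-→d5:-→d6:-→d7:-→d8:H4→d9:-→d10:-→d11:-→d12:-→d13:-→d14:-→d15:-→d16:H3→d17:-→d18:-→d19:H2  best=H2
  + 151.29.217.208/28 (H5) depth=28
  + 107.223.215.176/28 (H3) depth=28
  + 107.223.215.179/32 (H5) depth=32
  + 151.0.0.0/8 (H2) depth=8
  + 150.0.0.0/7 (H6) depth=7
  ? 68.198.165.54  path d0:H3→d1:-→d2:-  best=H3
  ? 151.29.207.243  path d0:H3→d1:-→d2:H0→d3:-→d4:-→d5:-→d6:-→d7:H6→d8:H2→d9:-→d10:-→d11:-→d12:-→d13:-→d14:-→d15:-→d16:H3→d17:-→d18:-→d19:H2  best=H2
  - 107.223.215.179/32 clear@32
  + 107.223.215.0/24 (H1) depth=24
  - 151.29.217.208/28 clear@28

== LOOKUPS ==
["H4","H4","H2","H4","H0","H0","H3","H2","H0","H0","H2","H3","H2"]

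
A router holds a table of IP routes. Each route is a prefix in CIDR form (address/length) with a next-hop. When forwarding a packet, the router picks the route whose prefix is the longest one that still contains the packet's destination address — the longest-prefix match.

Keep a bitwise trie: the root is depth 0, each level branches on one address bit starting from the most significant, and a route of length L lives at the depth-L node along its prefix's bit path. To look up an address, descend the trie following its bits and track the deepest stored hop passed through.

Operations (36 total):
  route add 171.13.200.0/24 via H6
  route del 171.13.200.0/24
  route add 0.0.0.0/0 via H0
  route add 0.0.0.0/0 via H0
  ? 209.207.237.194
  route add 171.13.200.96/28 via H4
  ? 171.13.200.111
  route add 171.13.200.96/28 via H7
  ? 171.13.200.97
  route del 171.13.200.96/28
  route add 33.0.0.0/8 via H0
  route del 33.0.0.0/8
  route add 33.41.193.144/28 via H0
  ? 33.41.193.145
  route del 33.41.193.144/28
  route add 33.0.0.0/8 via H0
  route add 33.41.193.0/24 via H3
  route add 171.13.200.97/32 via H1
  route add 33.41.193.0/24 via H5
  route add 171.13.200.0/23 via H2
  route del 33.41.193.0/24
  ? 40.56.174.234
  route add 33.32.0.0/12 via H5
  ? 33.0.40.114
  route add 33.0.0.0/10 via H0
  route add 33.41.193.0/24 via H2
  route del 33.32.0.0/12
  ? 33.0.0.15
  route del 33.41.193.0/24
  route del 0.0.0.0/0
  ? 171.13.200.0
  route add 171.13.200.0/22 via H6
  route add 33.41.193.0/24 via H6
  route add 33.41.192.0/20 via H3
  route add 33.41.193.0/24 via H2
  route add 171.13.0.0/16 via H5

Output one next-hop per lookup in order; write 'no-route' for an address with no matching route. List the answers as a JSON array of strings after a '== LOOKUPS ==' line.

Trace:
  + 171.13.200.0/24 (H6) depth=24
  del 171.13.200.0/24 (clear depth 24)
  + 0.0.0.0/0 (H0) depth=0
  + 0.0.0.0/0 (H0) depth=0
  ? 209.207.237.194  path d0:H0→d1:-  best=H0
  + 171.13.200.96/28 (H4) depth=28
  ? 171.13.200.111  path d0:H0→d1:-→d2:-→d3:-→d4:-→d5:-→d6:-→d7:-→d8:-→d9:-→d10:-→d11:-→d12:-→d13:-→d14:-→d15:-→d16:-→d17:-→d18:-→d19:-→d20:-→d21:-→d22:-→d23:-→d24:-→d25:-→d26:-→d27:-→d28:H4  best=H4
  + 171.13.200.96/28 (H7) depth=28
  ? 171.13.200.97  path d0:H0→d1:-→d2:-→d3:-→d4:-→d5:-→d6:-→d7:-→d8:-→d9:-→d10:-→d11:-→d12:-→d13:-→d14:-→d15:-→d16:-→d17:-→d18:-→d19:-→d20:-→d21:-→d22:-→d23:-→d24:-→d25:-→d26:-→d27:-→d28:H7  best=H7
  del 171.13.200.96/28 (clear depth 28)
  + 33.0.0.0/8 (H0) depth=8
  del 33.0.0.0/8 (clear depth 8)
  + 33.41.193.144/28 (H0) depth=28
  ? 33.41.193.145  path d0:H0→d1:-→d2:-→d3:-→d4:-→d5:-→d6:-→d7:-→d8:-→d9:-→d10:-→d11:-→d12:-→d13:-→d14:-→d15:-→d16:-→d17:-→d18:-→d19:-→d20:-→d21:-→d22:-→d23:-→d24:-→d25:-→d26:-→d27:-→d28:H0  best=H0
  del 33.41.193.144/28 (clear depth 28)
  + 33.0.0.0/8 (H0) depth=8
  + 33.41.193.0/24 (H3) depth=24
  + 171.13.200.97/32 (H1) depth=32
  + 33.41.193.0/24 (H5) depth=24
  + 171.13.200.0/23 (H2) depth=23
  del 33.41.193.0/24 (clear depth 24)
  ? 40.56.174.234  path d0:H0→d1:-→d2:-→d3:-→d4:-  best=H0
  + 33.32.0.0/12 (H5) depth=12
  ? 33.0.40.114  path d0:H0→d1:-→d2:-→d3:-→d4:-→d5:-→d6:-→d7:-→d8:H0→d9:-→d10:-  best=H0
  + 33.0.0.0/10 (H0) depth=10
  + 33.41.193.0/24 (H2) depth=24
  del 33.32.0.0/12 (clear depth 12)
  ? 33.0.0.15  path d0:H0→d1:-→d2:-→d3:-→d4:-→d5:-→d6:-→d7:-→d8:H0→d9:-→d10:H0  best=H0
  del 33.41.193.0/24 (clear depth 24)
  del 0.0.0.0/0 (clear depth 0)
  ? 171.13.200.0  path d0:-→d1:-→d2:-→d3:-→d4:-→d5:-→d6:-→d7:-→d8:-→d9:-→d10:-→d11:-→d12:-→d13:-→d14:-→d15:-→d16:-→d17:-→d18:-→d19:-→d20:-→d21:-→d22:-→d23:H2→d24:-→d25:-  best=H2
  + 171.13.200.0/22 (H6) depth=22
  + 33.41.193.0/24 (H6) depth=24
  + 33.41.192.0/20 (H3) depth=20
  + 33.41.193.0/24 (H2) depth=24
  + 171.13.0.0/16 (H5) depth=16

== LOOKUPS ==
["H0","H4","H7","H0","H0","H0","H0","H2"]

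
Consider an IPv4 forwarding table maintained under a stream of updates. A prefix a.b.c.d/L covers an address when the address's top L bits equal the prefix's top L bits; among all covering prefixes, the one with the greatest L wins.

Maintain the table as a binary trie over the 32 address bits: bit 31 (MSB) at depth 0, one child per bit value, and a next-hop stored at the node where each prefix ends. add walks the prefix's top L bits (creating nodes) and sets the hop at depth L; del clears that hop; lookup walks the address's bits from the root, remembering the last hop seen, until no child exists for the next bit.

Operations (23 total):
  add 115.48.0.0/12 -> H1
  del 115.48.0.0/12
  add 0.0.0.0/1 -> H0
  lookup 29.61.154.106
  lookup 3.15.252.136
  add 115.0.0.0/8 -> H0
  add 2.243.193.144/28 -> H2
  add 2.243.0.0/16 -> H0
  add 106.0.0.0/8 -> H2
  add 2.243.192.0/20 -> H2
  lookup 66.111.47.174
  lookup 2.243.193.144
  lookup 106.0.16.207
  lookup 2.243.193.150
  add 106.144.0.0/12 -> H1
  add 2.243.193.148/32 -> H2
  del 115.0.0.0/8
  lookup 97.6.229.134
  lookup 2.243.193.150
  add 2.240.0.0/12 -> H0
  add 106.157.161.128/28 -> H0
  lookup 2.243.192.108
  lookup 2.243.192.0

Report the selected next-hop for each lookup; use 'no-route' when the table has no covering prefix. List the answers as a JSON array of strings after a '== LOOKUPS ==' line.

Process each operation:
  + 115.48.0.0/12 (H1) depth=12
  del 115.48.0.0/12 (clear depth 12)
  + 0.0.0.0/1 (H0) depth=1
  ? 29.61.154.106  path d0:-→d1:H0  best=H0
  ? 3.15.252.136  path d0:-→d1:H0  best=H0
  + 115.0.0.0/8 (H0) depth=8
  + 2.243.193.144/28 (H2) depth=28
  + 2.243.0.0/16 (H0) depth=16
  + 106.0.0.0/8 (H2) depth=8
  + 2.243.192.0/20 (H2) depth=20
  ? 66.111.47.174  path d0:-→d1:H0→d2:-  best=H0
  ? 2.243.193.144  path d0:-→d1:H0→d2:-→d3:-→d4:-→d5:-→d6:-→d7:-→d8:-→d9:-→d10:-→d11:-→d12:-→d13:-→d14:-→d15:-→d16:H0→d17:-→d18:-→d19:-→d20:H2→d21:-→d22:-→d23:-→d24:-→d25:-→d26:-→d27:-→d28:H2  best=H2
  ? 106.0.16.207  path d0:-→d1:H0→d2:-→d3:-→d4:-→d5:-→d6:-→d7:-→d8:H2  best=H2
  ? 2.243.193.150  path d0:-→d1:H0→d2:-→d3:-→d4:-→d5:-→d6:-→d7:-→d8:-→d9:-→d10:-→d11:-→d12:-→d13:-→d14:-→d15:-→d16:H0→d17:-→d18:-→d19:-→d20:H2→d21:-→d22:-→d23:-→d24:-→d25:-→d26:-→d27:-→d28:H2  best=H2
  + 106.144.0.0/12 (H1) depth=12
  + 2.243.193.148/32 (H2) depth=32
  del 115.0.0.0/8 (clear depth 8)
  ? 97.6.229.134  path d0:-→d1:H0→d2:-→d3:-→d4:-  best=H0
  ? 2.243.193.150  path d0:-→d1:H0→d2:-→d3:-→d4:-→d5:-→d6:-→d7:-→d8:-→d9:-→d10:-→d11:-→d12:-→d13:-→d14:-→d15:-→d16:H0→d17:-→d18:-→d19:-→d20:H2→d21:-→d22:-→d23:-→d24:-→d25:-→d26:-→d27:-→d28:H2→d29:-→d30:-  best=H2
  + 2.240.0.0/12 (H0) depth=12
  + 106.157.161.128/28 (H0) depth=28
  ? 2.243.192.108  path d0:-→d1:H0→d2:-→d3:-→d4:-→d5:-→d6:-→d7:-→d8:-→d9:-→d10:-→d11:-→d12:H0→d13:-→d14:-→d15:-→d16:H0→d17:-→d18:-→d19:-→d20:H2→d21:-→d22:-→d23:-  best=H2
  ? 2.243.192.0  path d0:-→d1:H0→d2:-→d3:-→d4:-→d5:-→d6:-→d7:-→d8:-→d9:-→d10:-→d11:-→d12:H0→d13:-→d14:-→d15:-→d16:H0→d17:-→d18:-→d19:-→d20:H2→d21:-→d22:-→d23:-  best=H2

== LOOKUPS ==
["H0","H0","H0","H2","H2","H2","H0","H2","H2","H2"]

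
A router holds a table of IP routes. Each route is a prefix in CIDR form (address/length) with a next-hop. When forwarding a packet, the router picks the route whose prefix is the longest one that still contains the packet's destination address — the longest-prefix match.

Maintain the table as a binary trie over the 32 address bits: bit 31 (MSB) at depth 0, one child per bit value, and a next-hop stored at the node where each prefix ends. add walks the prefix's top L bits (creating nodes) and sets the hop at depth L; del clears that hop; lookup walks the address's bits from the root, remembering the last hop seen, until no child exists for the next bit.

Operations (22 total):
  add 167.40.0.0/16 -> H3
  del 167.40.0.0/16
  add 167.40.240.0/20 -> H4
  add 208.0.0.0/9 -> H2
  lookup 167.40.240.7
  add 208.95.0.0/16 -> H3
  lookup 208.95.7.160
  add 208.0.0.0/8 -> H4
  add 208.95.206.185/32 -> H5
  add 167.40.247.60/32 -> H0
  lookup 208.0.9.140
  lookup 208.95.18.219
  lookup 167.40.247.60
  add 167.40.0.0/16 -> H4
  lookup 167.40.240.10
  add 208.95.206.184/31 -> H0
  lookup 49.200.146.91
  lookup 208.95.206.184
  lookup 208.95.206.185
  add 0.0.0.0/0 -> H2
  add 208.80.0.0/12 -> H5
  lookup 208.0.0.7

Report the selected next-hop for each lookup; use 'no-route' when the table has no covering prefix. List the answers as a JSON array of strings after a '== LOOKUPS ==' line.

Process each operation:
  + 167.40.0.0/16 (H3) depth=16
  del 167.40.0.0/16 (clear depth 16)
  + 167.40.240.0/20 (H4) depth=20
  + 208.0.0.0/9 (H2) depth=9
  ? 167.40.240.7  path d0:-→d1:-→d2:-→d3:-→d4:-→d5:-→d6:-→d7:-→d8:-→d9:-→d10:-→d11:-→d12:-→d13:-→d14:-→d15:-→d16:-→d17:-→d18:-→d19:-→d20:H4  best=H4
  + 208.95.0.0/16 (H3) depth=16
  ? 208.95.7.160  path d0:-→d1:-→d2:-→d3:-→d4:-→d5:-→d6:-→d7:-→d8:-→d9:H2→d10:-→d11:-→d12:-→d13:-→d14:-→d15:-→d16:H3  best=H3
  + 208.0.0.0/8 (H4) depth=8
  + 208.95.206.185/32 (H5) depth=32
  + 167.40.247.60/32 (H0) depth=32
  ? 208.0.9.140  path d0:-→d1:-→d2:-→d3:-→d4:-→d5:-→d6:-→d7:-→d8:H4→d9:H2  best=H2
  ? 208.95.18.219  path d0:-→d1:-→d2:-→d3:-→d4:-→d5:-→d6:-→d7:-→d8:H4→d9:H2→d10:-→d11:-→d12:-→d13:-→d14:-→d15:-→d16:H3  best=H3
  ? 167.40.247.60  path d0:-→d1:-→d2:-→d3:-→d4:-→d5:-→d6:-→d7:-→d8:-→d9:-→d10:-→d11:-→d12:-→d13:-→d14:-→d15:-→d16:-→d17:-→d18:-→d19:-→d20:H4→d21:-→d22:-→d23:-→d24:-→d25:-→d26:-→d27:-→d28:-→d29:-→d30:-→d31:-→d32:H0  best=H0
  + 167.40.0.0/16 (H4) depth=16
  ? 167.40.240.10  path d0:-→d1:-→d2:-→d3:-→d4:-→d5:-→d6:-→d7:-→d8:-→d9:-→d10:-→d11:-→d12:-→d13:-→d14:-→d15:-→d16:H4→d17:-→d18:-→d19:-→d20:H4→d21:-  best=H4
  + 208.95.206.184/31 (H0) depth=31
  ? 49.200.146.91  path d0:-  best=no-route
  ? 208.95.206.184  path d0:-→d1:-→d2:-→d3:-→d4:-→d5:-→d6:-→d7:-→d8:H4→d9:H2→d10:-→d11:-→d12:-→d13:-→d14:-→d15:-→d16:H3→d17:-→d18:-→d19:-→d20:-→d21:-→d22:-→d23:-→d24:-→d25:-→d26:-→d27:-→d28:-→d29:-→d30:-→d31:H0  best=H0
  ? 208.95.206.185  path d0:-→d1:-→d2:-→d3:-→d4:-→d5:-→d6:-→d7:-→d8:H4→d9:H2→d10:-→d11:-→d12:-→d13:-→d14:-→d15:-→d16:H3→d17:-→d18:-→d19:-→d20:-→d21:-→d22:-→d23:-→d24:-→d25:-→d26:-→d27:-→d28:-→d29:-→d30:-→d31:H0→d32:H5  best=H5
  + 0.0.0.0/0 (H2) depth=0
  + 208.80.0.0/12 (H5) depth=12
  ? 208.0.0.7  path d0:H2→d1:-→d2:-→d3:-→d4:-→d5:-→d6:-→d7:-→d8:H4→d9:H2  best=H2

== LOOKUPS ==
["H4","H3","H2","H3","H0","H4","no-route","H0","H5","H2"]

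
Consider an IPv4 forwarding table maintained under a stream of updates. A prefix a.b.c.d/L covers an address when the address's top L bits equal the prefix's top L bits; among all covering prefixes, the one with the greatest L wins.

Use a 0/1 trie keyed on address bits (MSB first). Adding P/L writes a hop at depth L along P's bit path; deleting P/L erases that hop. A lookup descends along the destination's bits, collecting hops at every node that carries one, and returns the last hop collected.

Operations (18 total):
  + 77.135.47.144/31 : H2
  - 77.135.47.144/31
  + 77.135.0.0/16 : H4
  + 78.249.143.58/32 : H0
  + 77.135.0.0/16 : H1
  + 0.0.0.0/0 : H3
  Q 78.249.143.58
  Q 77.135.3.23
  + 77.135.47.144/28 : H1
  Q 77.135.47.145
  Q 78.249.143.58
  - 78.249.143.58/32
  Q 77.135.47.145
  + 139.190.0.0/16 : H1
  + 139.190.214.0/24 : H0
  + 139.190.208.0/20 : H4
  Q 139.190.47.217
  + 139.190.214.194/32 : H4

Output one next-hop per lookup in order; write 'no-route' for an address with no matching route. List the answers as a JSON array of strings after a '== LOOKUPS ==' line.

Trace:
  add 77.135.47.144/31 -> H2 at depth 31
  - 77.135.47.144/31 clear@31
  add 77.135.0.0/16 -> H4 at depth 16
  add 78.249.143.58/32 -> H0 at depth 32
  add 77.135.0.0/16 -> H1 at depth 16
  add 0.0.0.0/0 -> H3 at depth 0
  ? 78.249.143.58  path d0:H3→d1:-→d2:-→d3:-→d4:-→d5:-→d6:-→d7:-→d8:-→d9:-→d10:-→d11:-→d12:-→d13:-→d14:-→d15:-→d16:-→d17:-→d18:-→d19:-→d20:-→d21:-→d22:-→d23:-→d24:-→d25:-→d26:-→d27:-→d28:-→d29:-→d30:-→d31:-→d32:H0  best=H0
  ? 77.135.3.23  path d0:H3→d1:-→d2:-→d3:-→d4:-→d5:-→d6:-→d7:-→d8:-→d9:-→d10:-→d11:-→d12:-→d13:-→d14:-→d15:-→d16:H1→d17:-→d18:-  best=H1
  add 77.135.47.144/28 -> H1 at depth 28
  ? 77.135.47.145  path d0:H3→d1:-→d2:-→d3:-→d4:-→d5:-→d6:-→d7:-→d8:-→d9:-→d10:-→d11:-→d12:-→d13:-→d14:-→d15:-→d16:H1→d17:-→d18:-→d19:-→d20:-→d21:-→d22:-→d23:-→d24:-→d25:-→d26:-→d27:-→d28:H1→d29:-→d30:-→d31:-  best=H1
  ? 78.249.143.58  path d0:H3→d1:-→d2:-→d3:-→d4:-→d5:-→d6:-→d7:-→d8:-→d9:-→d10:-→d11:-→d12:-→d13:-→d14:-→d15:-→d16:-→d17:-→d18:-→d19:-→d20:-→d21:-→d22:-→d23:-→d24:-→d25:-→d26:-→d27:-→d28:-→d29:-→d30:-→d31:-→d32:H0  best=H0
  - 78.249.143.58/32 clear@32
  ? 77.135.47.145  path d0:H3→d1:-→d2:-→d3:-→d4:-→d5:-→d6:-→d7:-→d8:-→d9:-→d10:-→d11:-→d12:-→d13:-→d14:-→d15:-→d16:H1→d17:-→d18:-→d19:-→d20:-→d21:-→d22:-→d23:-→d24:-→d25:-→d26:-→d27:-→d28:H1→d29:-→d30:-→d31:-  best=H1
  add 139.190.0.0/16 -> H1 at depth 16
  add 139.190.214.0/24 -> H0 at depth 24
  add 139.190.208.0/20 -> H4 at depth 20
  ? 139.190.47.217  path d0:H3→d1:-→d2:-→d3:-→d4:-→d5:-→d6:-→d7:-→d8:-→d9:-→d10:-→d11:-→d12:-→d13:-→d14:-→d15:-→d16:H1  best=H1
  add 139.190.214.194/32 -> H4 at depth 32

== LOOKUPS ==
["H0","H1","H1","H0","H1","H1"]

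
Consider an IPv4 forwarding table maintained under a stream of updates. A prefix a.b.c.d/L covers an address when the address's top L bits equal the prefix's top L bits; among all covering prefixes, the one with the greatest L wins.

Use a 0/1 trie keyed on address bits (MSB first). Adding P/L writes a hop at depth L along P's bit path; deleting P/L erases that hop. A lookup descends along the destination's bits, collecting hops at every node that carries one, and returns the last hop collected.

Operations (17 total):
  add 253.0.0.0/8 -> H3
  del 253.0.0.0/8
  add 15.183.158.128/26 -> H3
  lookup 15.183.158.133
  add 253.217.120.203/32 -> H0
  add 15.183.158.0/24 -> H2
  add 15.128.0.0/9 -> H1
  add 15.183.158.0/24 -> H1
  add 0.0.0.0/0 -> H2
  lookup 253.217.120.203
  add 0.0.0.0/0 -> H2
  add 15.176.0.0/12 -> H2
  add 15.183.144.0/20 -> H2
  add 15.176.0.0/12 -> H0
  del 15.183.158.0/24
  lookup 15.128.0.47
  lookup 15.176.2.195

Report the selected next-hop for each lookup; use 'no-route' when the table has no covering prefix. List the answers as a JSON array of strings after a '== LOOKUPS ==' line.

Process each operation:
  add 253.0.0.0/8 -> H3 at depth 8
  - 253.0.0.0/8 clear@8
  add 15.183.158.128/26 -> H3 at depth 26
  Q 15.183.158.133: descend 00001111101101111001111010 ; hops seen [H3] ; pick H3
  add 253.217.120.203/32 -> H0 at depth 32
  add 15.183.158.0/24 -> H2 at depth 24
  add 15.128.0.0/9 -> H1 at depth 9
  add 15.183.158.0/24 -> H1 at depth 24
  add 0.0.0.0/0 -> H2 at depth 0
  Q 253.217.120.203: descend 11111101110110010111100011001011 ; hops seen [H2,H0] ; pick H0
  add 0.0.0.0/0 -> H2 at depth 0
  add 15.176.0.0/12 -> H2 at depth 12
  add 15.183.144.0/20 -> H2 at depth 20
  add 15.176.0.0/12 -> H0 at depth 12
  - 15.183.158.0/24 clear@24
  Q 15.128.0.47: descend 0000111110 ; hops seen [H2,H1] ; pick H1
  Q 15.176.2.195: descend 0000111110110 ; hops seen [H2,H1,H0] ; pick H0

== LOOKUPS ==
["H3","H0","H1","H0"]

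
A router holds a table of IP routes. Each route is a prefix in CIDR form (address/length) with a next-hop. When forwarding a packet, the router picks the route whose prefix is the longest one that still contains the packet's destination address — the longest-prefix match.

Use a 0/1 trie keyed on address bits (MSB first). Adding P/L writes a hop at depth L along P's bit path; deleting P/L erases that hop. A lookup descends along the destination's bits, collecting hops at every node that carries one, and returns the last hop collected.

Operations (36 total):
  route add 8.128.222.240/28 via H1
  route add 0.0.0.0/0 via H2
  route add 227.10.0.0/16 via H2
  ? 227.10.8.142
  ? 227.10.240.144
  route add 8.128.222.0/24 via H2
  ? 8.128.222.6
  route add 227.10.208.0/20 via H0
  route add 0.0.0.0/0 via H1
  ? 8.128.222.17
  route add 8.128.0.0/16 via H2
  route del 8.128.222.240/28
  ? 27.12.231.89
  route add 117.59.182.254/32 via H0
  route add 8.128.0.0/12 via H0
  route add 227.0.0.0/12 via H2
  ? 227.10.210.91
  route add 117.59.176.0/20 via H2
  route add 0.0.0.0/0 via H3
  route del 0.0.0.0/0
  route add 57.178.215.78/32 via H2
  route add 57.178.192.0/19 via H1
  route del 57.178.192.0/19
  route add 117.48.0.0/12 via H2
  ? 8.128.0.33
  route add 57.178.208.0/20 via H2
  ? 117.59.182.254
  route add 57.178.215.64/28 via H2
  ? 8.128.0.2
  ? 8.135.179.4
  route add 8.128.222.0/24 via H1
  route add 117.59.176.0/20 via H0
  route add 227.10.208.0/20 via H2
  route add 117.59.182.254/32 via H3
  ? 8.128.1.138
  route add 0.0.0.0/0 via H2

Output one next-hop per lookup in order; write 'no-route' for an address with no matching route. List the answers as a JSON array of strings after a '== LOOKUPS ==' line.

Apply in order:
  + 8.128.222.240/28 (H1) depth=28
  + 0.0.0.0/0 (H2) depth=0
  + 227.10.0.0/16 (H2) depth=16
  lookup 227.10.8.142: bits 1110001100001010 walk d0:H2→d1:-→d2:-→d3:-→d4:-→d5:-→d6:-→d7:-→d8:-→d9:-→d10:-→d11:-→d12:-→d13:-→d14:-→d15:-→d16:H2 -> H2
  lookup 227.10.240.144: bits 1110001100001010 walk d0:H2→d1:-→d2:-→d3:-→d4:-→d5:-→d6:-→d7:-→d8:-→d9:-→d10:-→d11:-→d12:-→d13:-→d14:-→d15:-→d16:H2 -> H2
  + 8.128.222.0/24 (H2) depth=24
  lookup 8.128.222.6: bits 000010001000000011011110 walk d0:H2→d1:-→d2:-→d3:-→d4:-→d5:-→d6:-→d7:-→d8:-→d9:-→d10:-→d11:-→d12:-→d13:-→d14:-→d15:-→d16:-→d17:-→d18:-→d19:-→d20:-→d21:-→d22:-→d23:-→d24:H2 -> H2
  + 227.10.208.0/20 (H0) depth=20
  + 0.0.0.0/0 (H1) depth=0
  lookup 8.128.222.17: bits 000010001000000011011110 walk d0:H1→d1:-→d2:-→d3:-→d4:-→d5:-→d6:-→d7:-→d8:-→d9:-→d10:-→d11:-→d12:-→d13:-→d14:-→d15:-→d16:-→d17:-→d18:-→d19:-→d20:-→d21:-→d22:-→d23:-→d24:H2 -> H2
  + 8.128.0.0/16 (H2) depth=16
  del 8.128.222.240/28 (clear depth 28)
  lookup 27.12.231.89: bits 000 walk d0:H1→d1:-→d2:-→d3:- -> H1
  + 117.59.182.254/32 (H0) depth=32
  + 8.128.0.0/12 (H0) depth=12
  + 227.0.0.0/12 (H2) depth=12
  lookup 227.10.210.91: bits 11100011000010101101 walk d0:H1→d1:-→d2:-→d3:-→d4:-→d5:-→d6:-→d7:-→d8:-→d9:-→d10:-→d11:-→d12:H2→d13:-→d14:-→d15:-→d16:H2→d17:-→d18:-→d19:-→d20:H0 -> H0
  + 117.59.176.0/20 (H2) depth=20
  + 0.0.0.0/0 (H3) depth=0
  del 0.0.0.0/0 (clear depth 0)
  + 57.178.215.78/32 (H2) depth=32
  + 57.178.192.0/19 (H1) depth=19
  del 57.178.192.0/19 (clear depth 19)
  + 117.48.0.0/12 (H2) depth=12
  lookup 8.128.0.33: bits 0000100010000000 walk d0:-→d1:-→d2:-→d3:-→d4:-→d5:-→d6:-→d7:-→d8:-→d9:-→d10:-→d11:-→d12:H0→d13:-→d14:-→d15:-→d16:H2 -> H2
  + 57.178.208.0/20 (H2) depth=20
  lookup 117.59.182.254: bits 01110101001110111011011011111110 walk d0:-→d1:-→d2:-→d3:-→d4:-→d5:-→d6:-→d7:-→d8:-→d9:-→d10:-→d11:-→d12:H2→d13:-→d14:-→d15:-→d16:-→d17:-→d18:-→d19:-→d20:H2→d21:-→d22:-→d23:-→d24:-→d25:-→d26:-→d27:-→d28:-→d29:-→d30:-→d31:-→d32:H0 -> H0
  + 57.178.215.64/28 (H2) depth=28
  lookup 8.128.0.2: bits 0000100010000000 walk d0:-→d1:-→d2:-→d3:-→d4:-→d5:-→d6:-→d7:-→d8:-→d9:-→d10:-→d11:-→d12:H0→d13:-→d14:-→d15:-→d16:H2 -> H2
  lookup 8.135.179.4: bits 0000100010000 walk d0:-→d1:-→d2:-→d3:-→d4:-→d5:-→d6:-→d7:-→d8:-→d9:-→d10:-→d11:-→d12:H0→d13:- -> H0
  + 8.128.222.0/24 (H1) depth=24
  + 117.59.176.0/20 (H0) depth=20
  + 227.10.208.0/20 (H2) depth=20
  + 117.59.182.254/32 (H3) depth=32
  lookup 8.128.1.138: bits 0000100010000000 walk d0:-→d1:-→d2:-→d3:-→d4:-→d5:-→d6:-→d7:-→d8:-→d9:-→d10:-→d11:-→d12:H0→d13:-→d14:-→d15:-→d16:H2 -> H2
  + 0.0.0.0/0 (H2) depth=0

== LOOKUPS ==
["H2","H2","H2","H2","H1","H0","H2","H0","H2","H0","H2"]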